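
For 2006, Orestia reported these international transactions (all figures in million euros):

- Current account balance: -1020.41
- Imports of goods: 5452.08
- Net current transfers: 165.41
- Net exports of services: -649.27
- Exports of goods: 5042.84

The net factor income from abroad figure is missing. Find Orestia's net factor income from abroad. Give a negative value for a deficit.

-127.31

Current account = goods balance + services balance + net primary income + net secondary income
Sum of the known components = -893.10
Net factor income from abroad = CA - (known components) = -1020.41 - (-893.10) = -127.31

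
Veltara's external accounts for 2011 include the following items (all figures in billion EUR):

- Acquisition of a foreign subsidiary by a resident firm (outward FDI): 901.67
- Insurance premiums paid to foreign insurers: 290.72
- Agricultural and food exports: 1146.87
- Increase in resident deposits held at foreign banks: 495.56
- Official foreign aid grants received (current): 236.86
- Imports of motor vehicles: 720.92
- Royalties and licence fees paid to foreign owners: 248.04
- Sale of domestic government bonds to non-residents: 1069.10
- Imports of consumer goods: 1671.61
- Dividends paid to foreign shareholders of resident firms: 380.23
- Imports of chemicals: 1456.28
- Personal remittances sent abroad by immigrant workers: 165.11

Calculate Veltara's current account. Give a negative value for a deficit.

-3549.18

Goods: -720.92 - 1671.61 + 1146.87 - 1456.28 = -2701.94
Services: -248.04 - 290.72 = -538.76
Primary income: -380.23
Secondary income: 236.86 - 165.11 = 71.75
Current account = (-2701.94) + (-538.76) + (-380.23) + 71.75 = -3549.18
(Excluded from the current account — financial account: acquisition of a foreign subsidiary by a resident firm (outward FDI) 901.67, increase in resident deposits held at foreign banks 495.56, sale of domestic government bonds to non-residents 1069.10.)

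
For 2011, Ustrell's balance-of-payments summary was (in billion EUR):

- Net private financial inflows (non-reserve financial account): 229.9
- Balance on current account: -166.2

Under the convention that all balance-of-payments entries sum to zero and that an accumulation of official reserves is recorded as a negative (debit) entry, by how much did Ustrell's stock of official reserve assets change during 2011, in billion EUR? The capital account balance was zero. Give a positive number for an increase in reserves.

Official reserve transactions balance = -((-166.2) + 229.9) = -63.7
An accumulation of reserves is recorded as a debit (negative entry), so the change in the stock of reserves is the negative of that balance.
Change in official reserves = -(-63.7) = 63.7

63.7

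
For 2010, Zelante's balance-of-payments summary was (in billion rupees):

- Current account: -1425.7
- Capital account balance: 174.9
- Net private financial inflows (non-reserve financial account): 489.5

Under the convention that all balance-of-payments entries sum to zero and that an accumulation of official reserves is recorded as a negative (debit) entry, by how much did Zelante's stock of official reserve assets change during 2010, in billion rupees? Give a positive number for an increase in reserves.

-761.3

Official reserve transactions balance = -((-1425.7) + 174.9 + 489.5) = 761.3
An accumulation of reserves is recorded as a debit (negative entry), so the change in the stock of reserves is the negative of that balance.
Change in official reserves = -(761.3) = -761.3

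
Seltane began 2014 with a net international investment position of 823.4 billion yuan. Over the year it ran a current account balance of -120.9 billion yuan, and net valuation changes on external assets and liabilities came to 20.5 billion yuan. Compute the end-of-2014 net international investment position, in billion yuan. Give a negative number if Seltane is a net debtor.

723.0

Change in NIIP = current account + net valuation change = -120.9 + 20.5 = -100.4
End-of-year NIIP = 823.4 + (-100.4) = 723.0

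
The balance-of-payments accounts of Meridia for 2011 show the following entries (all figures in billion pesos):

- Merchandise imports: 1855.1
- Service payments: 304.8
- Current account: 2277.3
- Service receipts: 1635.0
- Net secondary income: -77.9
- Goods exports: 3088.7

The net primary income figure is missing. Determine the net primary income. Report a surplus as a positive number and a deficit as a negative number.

Current account = goods balance + services balance + net primary income + net secondary income
Sum of the known components = 2485.9
Net primary income = CA - (known components) = 2277.3 - 2485.9 = -208.6

-208.6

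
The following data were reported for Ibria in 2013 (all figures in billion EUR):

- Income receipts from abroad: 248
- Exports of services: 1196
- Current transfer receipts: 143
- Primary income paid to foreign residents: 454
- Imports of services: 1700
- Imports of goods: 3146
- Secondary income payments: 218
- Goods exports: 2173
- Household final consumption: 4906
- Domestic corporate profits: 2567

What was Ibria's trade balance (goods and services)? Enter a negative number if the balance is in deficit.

-1477

Goods balance = 2173 - 3146 = -973
Services balance = 1196 - 1700 = -504
Trade balance (goods + services) = -973 + (-504) = -1477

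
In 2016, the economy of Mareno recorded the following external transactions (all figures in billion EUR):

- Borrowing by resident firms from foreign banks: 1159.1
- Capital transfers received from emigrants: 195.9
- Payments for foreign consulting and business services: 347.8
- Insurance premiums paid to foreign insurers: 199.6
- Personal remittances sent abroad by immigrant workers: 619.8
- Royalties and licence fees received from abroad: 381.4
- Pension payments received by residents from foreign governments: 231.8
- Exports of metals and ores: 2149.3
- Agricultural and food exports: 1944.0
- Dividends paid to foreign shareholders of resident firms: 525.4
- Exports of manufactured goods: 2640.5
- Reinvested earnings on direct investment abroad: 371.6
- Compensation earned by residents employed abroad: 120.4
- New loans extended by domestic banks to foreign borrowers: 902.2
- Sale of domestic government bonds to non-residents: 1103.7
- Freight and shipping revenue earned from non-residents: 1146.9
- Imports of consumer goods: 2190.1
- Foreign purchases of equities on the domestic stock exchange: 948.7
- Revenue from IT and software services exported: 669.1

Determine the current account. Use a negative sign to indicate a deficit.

5772.3

Goods: 2149.3 - 2190.1 + 2640.5 + 1944.0 = 4543.7
Services: -199.6 - 347.8 + 381.4 + 1146.9 + 669.1 = 1650.0
Primary income: 371.6 + 120.4 - 525.4 = -33.4
Secondary income: 231.8 - 619.8 = -388.0
Current account = 4543.7 + 1650.0 + (-33.4) + (-388.0) = 5772.3
(Excluded from the current account — financial account: borrowing by resident firms from foreign banks 1159.1, new loans extended by domestic banks to foreign borrowers 902.2, sale of domestic government bonds to non-residents 1103.7, foreign purchases of equities on the domestic stock exchange 948.7; capital account: capital transfers received from emigrants 195.9.)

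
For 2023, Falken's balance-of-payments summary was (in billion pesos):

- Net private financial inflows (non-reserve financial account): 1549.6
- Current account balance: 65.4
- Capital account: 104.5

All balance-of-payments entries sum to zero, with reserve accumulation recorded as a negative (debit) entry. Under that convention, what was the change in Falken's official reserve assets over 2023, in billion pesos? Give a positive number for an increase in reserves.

Official reserve transactions balance = -(65.4 + 104.5 + 1549.6) = -1719.5
An accumulation of reserves is recorded as a debit (negative entry), so the change in the stock of reserves is the negative of that balance.
Change in official reserves = -(-1719.5) = 1719.5

1719.5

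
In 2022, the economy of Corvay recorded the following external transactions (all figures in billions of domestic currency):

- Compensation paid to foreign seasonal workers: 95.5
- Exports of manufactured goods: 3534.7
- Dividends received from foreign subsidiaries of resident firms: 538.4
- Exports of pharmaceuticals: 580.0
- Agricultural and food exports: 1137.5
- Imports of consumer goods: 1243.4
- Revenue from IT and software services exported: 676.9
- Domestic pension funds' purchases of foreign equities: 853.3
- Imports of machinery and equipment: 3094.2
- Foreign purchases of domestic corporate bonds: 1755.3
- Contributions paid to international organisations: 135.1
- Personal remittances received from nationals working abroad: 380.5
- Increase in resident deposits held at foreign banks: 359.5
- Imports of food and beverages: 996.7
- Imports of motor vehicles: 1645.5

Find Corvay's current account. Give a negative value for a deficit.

Goods: -996.7 + 580.0 + 3534.7 - 1645.5 - 3094.2 + 1137.5 - 1243.4 = -1727.6
Services: 676.9
Primary income: -95.5 + 538.4 = 442.9
Secondary income: -135.1 + 380.5 = 245.4
Current account = (-1727.6) + 676.9 + 442.9 + 245.4 = -362.4
(Excluded from the current account — financial account: domestic pension funds' purchases of foreign equities 853.3, foreign purchases of domestic corporate bonds 1755.3, increase in resident deposits held at foreign banks 359.5.)

-362.4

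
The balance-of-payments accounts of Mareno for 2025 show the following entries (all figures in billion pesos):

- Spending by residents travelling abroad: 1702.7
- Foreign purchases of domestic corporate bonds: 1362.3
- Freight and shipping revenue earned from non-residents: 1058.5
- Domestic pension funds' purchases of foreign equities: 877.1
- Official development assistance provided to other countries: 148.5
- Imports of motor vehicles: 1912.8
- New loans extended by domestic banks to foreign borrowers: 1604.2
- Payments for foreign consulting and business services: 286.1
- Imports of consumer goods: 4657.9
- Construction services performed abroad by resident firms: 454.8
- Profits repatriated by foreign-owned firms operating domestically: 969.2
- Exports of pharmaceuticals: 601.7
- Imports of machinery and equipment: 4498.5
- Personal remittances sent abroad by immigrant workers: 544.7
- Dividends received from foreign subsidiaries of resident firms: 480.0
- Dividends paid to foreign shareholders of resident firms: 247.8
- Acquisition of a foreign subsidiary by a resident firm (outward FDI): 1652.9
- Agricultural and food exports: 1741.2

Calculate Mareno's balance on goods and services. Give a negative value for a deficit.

-9201.8

Goods: 601.7 - 4498.5 - 4657.9 + 1741.2 - 1912.8 = -8726.3
Services: 454.8 + 1058.5 - 286.1 - 1702.7 = -475.5
Trade balance = -8726.3 + (-475.5) = -9201.8
(Excluded from the trade balance — financial account: foreign purchases of domestic corporate bonds 1362.3, domestic pension funds' purchases of foreign equities 877.1, new loans extended by domestic banks to foreign borrowers 1604.2, acquisition of a foreign subsidiary by a resident firm (outward FDI) 1652.9; secondary income: official development assistance provided to other countries 148.5, personal remittances sent abroad by immigrant workers 544.7; primary income: profits repatriated by foreign-owned firms operating domestically 969.2, dividends received from foreign subsidiaries of resident firms 480.0, dividends paid to foreign shareholders of resident firms 247.8.)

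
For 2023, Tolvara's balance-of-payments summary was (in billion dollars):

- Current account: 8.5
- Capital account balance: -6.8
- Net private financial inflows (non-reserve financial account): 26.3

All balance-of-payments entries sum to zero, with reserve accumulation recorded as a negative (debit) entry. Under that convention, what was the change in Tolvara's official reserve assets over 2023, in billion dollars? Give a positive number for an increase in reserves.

Official reserve transactions balance = -(8.5 + (-6.8) + 26.3) = -28.0
An accumulation of reserves is recorded as a debit (negative entry), so the change in the stock of reserves is the negative of that balance.
Change in official reserves = -(-28.0) = 28.0

28.0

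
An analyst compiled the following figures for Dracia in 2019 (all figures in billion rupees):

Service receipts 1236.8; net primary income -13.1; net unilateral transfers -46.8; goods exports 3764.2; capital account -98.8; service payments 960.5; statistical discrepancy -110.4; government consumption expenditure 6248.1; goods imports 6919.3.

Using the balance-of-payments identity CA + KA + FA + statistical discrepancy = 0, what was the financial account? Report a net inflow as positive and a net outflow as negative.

Goods balance = 3764.2 - 6919.3 = -3155.1
Services balance = 1236.8 - 960.5 = 276.3
Trade balance (goods + services) = -3155.1 + 276.3 = -2878.8
Net primary income = -13.1
Net secondary income = -46.8
Current account = -2878.8 + (-13.1) + (-46.8) = -2938.7
Financial account = -(-2938.7 + (-98.8) + (-110.4)) = 3147.9

3147.9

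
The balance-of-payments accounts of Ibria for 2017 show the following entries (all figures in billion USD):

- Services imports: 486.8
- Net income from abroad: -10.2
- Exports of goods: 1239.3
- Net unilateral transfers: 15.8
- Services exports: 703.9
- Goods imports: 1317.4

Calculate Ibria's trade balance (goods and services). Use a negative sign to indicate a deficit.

Goods balance = 1239.3 - 1317.4 = -78.1
Services balance = 703.9 - 486.8 = 217.1
Trade balance (goods + services) = -78.1 + 217.1 = 139.0

139.0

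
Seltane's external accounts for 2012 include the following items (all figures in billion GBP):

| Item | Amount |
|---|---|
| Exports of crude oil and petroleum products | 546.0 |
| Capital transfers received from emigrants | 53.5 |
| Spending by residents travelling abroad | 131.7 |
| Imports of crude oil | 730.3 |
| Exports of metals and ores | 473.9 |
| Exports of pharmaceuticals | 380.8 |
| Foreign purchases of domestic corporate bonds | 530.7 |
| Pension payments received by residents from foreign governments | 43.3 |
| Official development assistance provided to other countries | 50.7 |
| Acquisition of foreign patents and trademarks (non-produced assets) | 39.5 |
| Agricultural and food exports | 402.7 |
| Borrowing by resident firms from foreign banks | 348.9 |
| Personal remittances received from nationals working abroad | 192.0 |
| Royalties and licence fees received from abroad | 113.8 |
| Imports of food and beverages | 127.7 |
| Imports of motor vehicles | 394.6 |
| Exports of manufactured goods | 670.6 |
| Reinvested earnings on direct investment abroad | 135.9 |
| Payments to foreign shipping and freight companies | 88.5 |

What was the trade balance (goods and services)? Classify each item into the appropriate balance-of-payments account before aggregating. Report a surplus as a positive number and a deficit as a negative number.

Goods: -730.3 + 380.8 - 127.7 + 546.0 + 473.9 - 394.6 + 402.7 + 670.6 = 1221.4
Services: 113.8 - 88.5 - 131.7 = -106.4
Trade balance = 1221.4 + (-106.4) = 1115.0
(Excluded from the trade balance — capital account: capital transfers received from emigrants 53.5, acquisition of foreign patents and trademarks (non-produced assets) 39.5; financial account: foreign purchases of domestic corporate bonds 530.7, borrowing by resident firms from foreign banks 348.9; secondary income: pension payments received by residents from foreign governments 43.3, official development assistance provided to other countries 50.7, personal remittances received from nationals working abroad 192.0; primary income: reinvested earnings on direct investment abroad 135.9.)

1115.0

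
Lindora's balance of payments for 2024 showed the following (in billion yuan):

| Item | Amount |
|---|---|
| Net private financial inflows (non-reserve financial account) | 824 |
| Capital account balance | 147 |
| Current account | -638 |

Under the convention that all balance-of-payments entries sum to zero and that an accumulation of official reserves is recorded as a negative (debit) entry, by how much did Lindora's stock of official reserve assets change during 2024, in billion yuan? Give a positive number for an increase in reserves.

333

Official reserve transactions balance = -((-638) + 147 + 824) = -333
An accumulation of reserves is recorded as a debit (negative entry), so the change in the stock of reserves is the negative of that balance.
Change in official reserves = -(-333) = 333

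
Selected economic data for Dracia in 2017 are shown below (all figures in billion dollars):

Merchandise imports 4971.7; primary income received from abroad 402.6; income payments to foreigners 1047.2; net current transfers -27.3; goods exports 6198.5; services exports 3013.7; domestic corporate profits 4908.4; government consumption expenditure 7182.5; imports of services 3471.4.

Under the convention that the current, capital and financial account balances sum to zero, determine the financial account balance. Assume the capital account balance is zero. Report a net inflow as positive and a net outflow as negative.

Goods balance = 6198.5 - 4971.7 = 1226.8
Services balance = 3013.7 - 3471.4 = -457.7
Trade balance (goods + services) = 1226.8 + (-457.7) = 769.1
Net primary income = 402.6 - 1047.2 = -644.6
Net secondary income = -27.3
Current account = 769.1 + (-644.6) + (-27.3) = 97.2
Financial account = -(97.2) = -97.2

-97.2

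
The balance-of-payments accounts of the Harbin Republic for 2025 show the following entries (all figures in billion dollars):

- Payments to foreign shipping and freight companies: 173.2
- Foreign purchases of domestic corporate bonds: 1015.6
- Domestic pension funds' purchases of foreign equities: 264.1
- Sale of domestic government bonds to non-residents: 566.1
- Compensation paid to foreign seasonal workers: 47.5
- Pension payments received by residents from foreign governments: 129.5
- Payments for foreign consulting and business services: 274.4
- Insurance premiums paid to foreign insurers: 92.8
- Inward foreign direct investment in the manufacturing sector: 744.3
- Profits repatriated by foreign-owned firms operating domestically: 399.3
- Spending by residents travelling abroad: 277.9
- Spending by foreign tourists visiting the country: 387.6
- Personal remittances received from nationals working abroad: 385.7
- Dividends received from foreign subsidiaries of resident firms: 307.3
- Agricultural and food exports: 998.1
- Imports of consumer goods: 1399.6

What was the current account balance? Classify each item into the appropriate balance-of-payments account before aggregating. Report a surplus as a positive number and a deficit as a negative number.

-456.5

Goods: 998.1 - 1399.6 = -401.5
Services: -277.9 - 92.8 + 387.6 - 274.4 - 173.2 = -430.7
Primary income: -399.3 + 307.3 - 47.5 = -139.5
Secondary income: 385.7 + 129.5 = 515.2
Current account = (-401.5) + (-430.7) + (-139.5) + 515.2 = -456.5
(Excluded from the current account — financial account: foreign purchases of domestic corporate bonds 1015.6, domestic pension funds' purchases of foreign equities 264.1, sale of domestic government bonds to non-residents 566.1, inward foreign direct investment in the manufacturing sector 744.3.)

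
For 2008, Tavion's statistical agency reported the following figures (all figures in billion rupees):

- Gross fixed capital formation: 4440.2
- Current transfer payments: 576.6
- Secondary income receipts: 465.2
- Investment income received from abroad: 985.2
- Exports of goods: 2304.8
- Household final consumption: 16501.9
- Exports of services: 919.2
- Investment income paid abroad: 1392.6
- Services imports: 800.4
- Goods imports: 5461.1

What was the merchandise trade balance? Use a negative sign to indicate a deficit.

-3156.3

Goods balance = 2304.8 - 5461.1 = -3156.3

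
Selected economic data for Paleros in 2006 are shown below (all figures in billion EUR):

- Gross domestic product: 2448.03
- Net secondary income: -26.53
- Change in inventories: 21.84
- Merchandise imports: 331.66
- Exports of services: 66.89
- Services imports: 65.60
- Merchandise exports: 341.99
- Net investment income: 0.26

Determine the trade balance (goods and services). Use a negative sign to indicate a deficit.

11.62

Goods balance = 341.99 - 331.66 = 10.33
Services balance = 66.89 - 65.60 = 1.29
Trade balance (goods + services) = 10.33 + 1.29 = 11.62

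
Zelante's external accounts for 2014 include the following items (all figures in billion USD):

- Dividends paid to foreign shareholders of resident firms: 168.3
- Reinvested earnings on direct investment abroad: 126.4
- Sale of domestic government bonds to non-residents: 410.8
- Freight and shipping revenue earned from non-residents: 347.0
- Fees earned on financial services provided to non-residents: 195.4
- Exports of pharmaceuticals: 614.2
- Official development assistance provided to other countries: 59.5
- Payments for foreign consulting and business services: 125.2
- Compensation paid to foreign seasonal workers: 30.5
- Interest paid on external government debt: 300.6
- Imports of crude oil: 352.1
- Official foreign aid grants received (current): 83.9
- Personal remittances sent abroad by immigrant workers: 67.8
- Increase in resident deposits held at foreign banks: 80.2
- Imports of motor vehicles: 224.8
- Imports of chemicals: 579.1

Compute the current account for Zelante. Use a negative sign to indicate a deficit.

-541.0

Goods: -579.1 - 224.8 + 614.2 - 352.1 = -541.8
Services: 195.4 + 347.0 - 125.2 = 417.2
Primary income: 126.4 - 168.3 - 30.5 - 300.6 = -373.0
Secondary income: -67.8 + 83.9 - 59.5 = -43.4
Current account = (-541.8) + 417.2 + (-373.0) + (-43.4) = -541.0
(Excluded from the current account — financial account: sale of domestic government bonds to non-residents 410.8, increase in resident deposits held at foreign banks 80.2.)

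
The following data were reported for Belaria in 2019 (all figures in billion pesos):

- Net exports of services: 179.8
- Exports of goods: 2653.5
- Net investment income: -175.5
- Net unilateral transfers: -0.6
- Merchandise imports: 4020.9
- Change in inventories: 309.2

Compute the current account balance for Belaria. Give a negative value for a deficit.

-1363.7

Goods balance = 2653.5 - 4020.9 = -1367.4
Services balance = 179.8
Trade balance (goods + services) = -1367.4 + 179.8 = -1187.6
Net primary income = -175.5
Net secondary income = -0.6
Current account = -1187.6 + (-175.5) + (-0.6) = -1363.7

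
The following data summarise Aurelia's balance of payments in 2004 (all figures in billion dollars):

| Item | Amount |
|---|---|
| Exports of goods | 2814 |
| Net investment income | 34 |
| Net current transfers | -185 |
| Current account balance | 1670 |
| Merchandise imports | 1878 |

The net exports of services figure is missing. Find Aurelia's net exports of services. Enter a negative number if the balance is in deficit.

885

Current account = goods balance + services balance + net primary income + net secondary income
Sum of the known components = 785
Net exports of services = CA - (known components) = 1670 - 785 = 885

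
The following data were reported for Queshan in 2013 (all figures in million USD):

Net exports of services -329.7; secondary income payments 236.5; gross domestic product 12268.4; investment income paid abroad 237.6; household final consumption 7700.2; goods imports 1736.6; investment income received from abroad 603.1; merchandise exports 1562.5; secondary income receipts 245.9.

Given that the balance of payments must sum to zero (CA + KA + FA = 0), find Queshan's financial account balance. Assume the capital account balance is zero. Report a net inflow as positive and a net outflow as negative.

Goods balance = 1562.5 - 1736.6 = -174.1
Services balance = -329.7
Trade balance (goods + services) = -174.1 + (-329.7) = -503.8
Net primary income = 603.1 - 237.6 = 365.5
Net secondary income = 245.9 - 236.5 = 9.4
Current account = -503.8 + 365.5 + 9.4 = -128.9
Financial account = -(-128.9) = 128.9

128.9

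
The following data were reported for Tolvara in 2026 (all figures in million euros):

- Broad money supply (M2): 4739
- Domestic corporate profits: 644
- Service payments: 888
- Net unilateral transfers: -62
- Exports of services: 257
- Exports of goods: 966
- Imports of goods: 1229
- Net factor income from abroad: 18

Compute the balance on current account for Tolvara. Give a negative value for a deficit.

Goods balance = 966 - 1229 = -263
Services balance = 257 - 888 = -631
Trade balance (goods + services) = -263 + (-631) = -894
Net primary income = 18
Net secondary income = -62
Current account = -894 + 18 + (-62) = -938

-938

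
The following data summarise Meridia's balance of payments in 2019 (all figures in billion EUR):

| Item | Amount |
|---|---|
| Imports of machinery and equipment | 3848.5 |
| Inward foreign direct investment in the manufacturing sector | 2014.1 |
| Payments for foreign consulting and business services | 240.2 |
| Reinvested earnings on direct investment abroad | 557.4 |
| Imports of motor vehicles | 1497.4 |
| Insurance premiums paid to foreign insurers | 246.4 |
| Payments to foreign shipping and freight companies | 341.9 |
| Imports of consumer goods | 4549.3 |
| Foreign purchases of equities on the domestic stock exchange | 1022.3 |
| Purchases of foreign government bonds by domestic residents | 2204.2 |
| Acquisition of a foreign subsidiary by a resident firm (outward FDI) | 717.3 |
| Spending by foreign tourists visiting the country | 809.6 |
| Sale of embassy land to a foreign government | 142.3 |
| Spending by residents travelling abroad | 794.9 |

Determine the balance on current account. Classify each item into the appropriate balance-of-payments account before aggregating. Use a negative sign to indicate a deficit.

Goods: -1497.4 - 3848.5 - 4549.3 = -9895.2
Services: 809.6 - 341.9 - 240.2 - 794.9 - 246.4 = -813.8
Primary income: 557.4
Current account = (-9895.2) + (-813.8) + 557.4 = -10151.6
(Excluded from the current account — financial account: inward foreign direct investment in the manufacturing sector 2014.1, foreign purchases of equities on the domestic stock exchange 1022.3, purchases of foreign government bonds by domestic residents 2204.2, acquisition of a foreign subsidiary by a resident firm (outward FDI) 717.3; capital account: sale of embassy land to a foreign government 142.3.)

-10151.6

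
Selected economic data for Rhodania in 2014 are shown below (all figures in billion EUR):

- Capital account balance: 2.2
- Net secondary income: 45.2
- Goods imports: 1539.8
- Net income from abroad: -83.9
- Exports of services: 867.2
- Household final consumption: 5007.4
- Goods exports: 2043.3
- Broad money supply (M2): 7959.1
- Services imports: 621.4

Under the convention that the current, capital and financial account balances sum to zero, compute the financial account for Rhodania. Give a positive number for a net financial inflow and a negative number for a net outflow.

Goods balance = 2043.3 - 1539.8 = 503.5
Services balance = 867.2 - 621.4 = 245.8
Trade balance (goods + services) = 503.5 + 245.8 = 749.3
Net primary income = -83.9
Net secondary income = 45.2
Current account = 749.3 + (-83.9) + 45.2 = 710.6
Financial account = -(710.6 + 2.2) = -712.8

-712.8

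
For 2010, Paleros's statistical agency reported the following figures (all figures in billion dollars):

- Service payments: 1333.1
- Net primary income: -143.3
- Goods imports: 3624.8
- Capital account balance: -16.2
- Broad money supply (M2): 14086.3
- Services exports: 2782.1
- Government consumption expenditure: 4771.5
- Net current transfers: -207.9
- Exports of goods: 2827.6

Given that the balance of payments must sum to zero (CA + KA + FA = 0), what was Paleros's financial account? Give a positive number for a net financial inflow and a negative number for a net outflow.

-284.4

Goods balance = 2827.6 - 3624.8 = -797.2
Services balance = 2782.1 - 1333.1 = 1449.0
Trade balance (goods + services) = -797.2 + 1449.0 = 651.8
Net primary income = -143.3
Net secondary income = -207.9
Current account = 651.8 + (-143.3) + (-207.9) = 300.6
Financial account = -(300.6 + (-16.2)) = -284.4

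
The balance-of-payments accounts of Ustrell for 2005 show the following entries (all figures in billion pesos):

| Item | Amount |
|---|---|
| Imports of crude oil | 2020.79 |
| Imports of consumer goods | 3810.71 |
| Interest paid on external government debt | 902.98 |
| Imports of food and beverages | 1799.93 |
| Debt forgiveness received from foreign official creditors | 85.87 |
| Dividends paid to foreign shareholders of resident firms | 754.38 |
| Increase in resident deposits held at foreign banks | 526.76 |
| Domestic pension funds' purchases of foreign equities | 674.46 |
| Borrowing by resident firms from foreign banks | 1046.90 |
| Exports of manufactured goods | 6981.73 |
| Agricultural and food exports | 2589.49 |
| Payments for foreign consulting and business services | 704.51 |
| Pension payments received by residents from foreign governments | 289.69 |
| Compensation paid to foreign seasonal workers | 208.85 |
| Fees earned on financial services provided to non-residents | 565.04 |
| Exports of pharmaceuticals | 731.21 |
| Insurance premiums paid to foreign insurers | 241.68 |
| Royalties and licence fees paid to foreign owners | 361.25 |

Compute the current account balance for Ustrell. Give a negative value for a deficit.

Goods: 731.21 - 2020.79 - 3810.71 + 6981.73 + 2589.49 - 1799.93 = 2671.00
Services: -361.25 + 565.04 - 241.68 - 704.51 = -742.40
Primary income: -208.85 - 902.98 - 754.38 = -1866.21
Secondary income: 289.69
Current account = 2671.00 + (-742.40) + (-1866.21) + 289.69 = 352.08
(Excluded from the current account — capital account: debt forgiveness received from foreign official creditors 85.87; financial account: increase in resident deposits held at foreign banks 526.76, domestic pension funds' purchases of foreign equities 674.46, borrowing by resident firms from foreign banks 1046.90.)

352.08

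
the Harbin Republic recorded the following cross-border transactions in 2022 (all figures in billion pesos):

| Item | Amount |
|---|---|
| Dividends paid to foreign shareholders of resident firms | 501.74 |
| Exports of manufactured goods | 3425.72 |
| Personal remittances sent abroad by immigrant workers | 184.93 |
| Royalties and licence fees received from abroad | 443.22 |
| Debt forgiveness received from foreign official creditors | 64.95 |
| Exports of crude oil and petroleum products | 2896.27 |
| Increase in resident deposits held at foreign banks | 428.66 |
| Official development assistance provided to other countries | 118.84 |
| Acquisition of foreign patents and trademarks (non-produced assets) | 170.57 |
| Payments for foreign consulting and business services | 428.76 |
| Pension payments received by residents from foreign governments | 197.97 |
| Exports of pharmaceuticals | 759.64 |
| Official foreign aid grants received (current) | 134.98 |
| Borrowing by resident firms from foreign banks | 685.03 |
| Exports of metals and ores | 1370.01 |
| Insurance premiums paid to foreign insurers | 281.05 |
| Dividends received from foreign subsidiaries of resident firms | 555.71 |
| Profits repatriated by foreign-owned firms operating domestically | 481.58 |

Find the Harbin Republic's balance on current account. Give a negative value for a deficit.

7786.62

Goods: 2896.27 + 759.64 + 3425.72 + 1370.01 = 8451.64
Services: -281.05 - 428.76 + 443.22 = -266.59
Primary income: -501.74 + 555.71 - 481.58 = -427.61
Secondary income: 197.97 - 118.84 - 184.93 + 134.98 = 29.18
Current account = 8451.64 + (-266.59) + (-427.61) + 29.18 = 7786.62
(Excluded from the current account — capital account: debt forgiveness received from foreign official creditors 64.95, acquisition of foreign patents and trademarks (non-produced assets) 170.57; financial account: increase in resident deposits held at foreign banks 428.66, borrowing by resident firms from foreign banks 685.03.)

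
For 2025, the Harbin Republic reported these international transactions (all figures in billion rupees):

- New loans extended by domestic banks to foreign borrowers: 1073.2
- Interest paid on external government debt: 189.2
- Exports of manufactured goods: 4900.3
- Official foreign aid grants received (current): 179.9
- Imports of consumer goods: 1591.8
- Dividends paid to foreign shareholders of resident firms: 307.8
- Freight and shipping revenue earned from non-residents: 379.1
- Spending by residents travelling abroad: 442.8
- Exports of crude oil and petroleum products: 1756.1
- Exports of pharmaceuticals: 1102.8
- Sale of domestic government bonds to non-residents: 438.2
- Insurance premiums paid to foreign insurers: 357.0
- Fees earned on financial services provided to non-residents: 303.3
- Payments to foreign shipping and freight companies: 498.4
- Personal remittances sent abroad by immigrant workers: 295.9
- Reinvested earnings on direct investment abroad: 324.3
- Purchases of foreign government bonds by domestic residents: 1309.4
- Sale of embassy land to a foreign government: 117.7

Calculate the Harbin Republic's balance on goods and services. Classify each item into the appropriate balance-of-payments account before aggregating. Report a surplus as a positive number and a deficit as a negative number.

Goods: 1102.8 + 1756.1 - 1591.8 + 4900.3 = 6167.4
Services: -498.4 + 379.1 + 303.3 - 357.0 - 442.8 = -615.8
Trade balance = 6167.4 + (-615.8) = 5551.6
(Excluded from the trade balance — financial account: new loans extended by domestic banks to foreign borrowers 1073.2, sale of domestic government bonds to non-residents 438.2, purchases of foreign government bonds by domestic residents 1309.4; primary income: interest paid on external government debt 189.2, dividends paid to foreign shareholders of resident firms 307.8, reinvested earnings on direct investment abroad 324.3; secondary income: official foreign aid grants received (current) 179.9, personal remittances sent abroad by immigrant workers 295.9; capital account: sale of embassy land to a foreign government 117.7.)

5551.6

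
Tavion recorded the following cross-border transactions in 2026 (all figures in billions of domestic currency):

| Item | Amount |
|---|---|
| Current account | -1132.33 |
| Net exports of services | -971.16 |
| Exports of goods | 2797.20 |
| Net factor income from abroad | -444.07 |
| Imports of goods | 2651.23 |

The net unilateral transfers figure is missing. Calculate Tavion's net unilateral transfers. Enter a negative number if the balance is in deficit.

Current account = goods balance + services balance + net primary income + net secondary income
Sum of the known components = -1269.26
Net unilateral transfers = CA - (known components) = -1132.33 - (-1269.26) = 136.93

136.93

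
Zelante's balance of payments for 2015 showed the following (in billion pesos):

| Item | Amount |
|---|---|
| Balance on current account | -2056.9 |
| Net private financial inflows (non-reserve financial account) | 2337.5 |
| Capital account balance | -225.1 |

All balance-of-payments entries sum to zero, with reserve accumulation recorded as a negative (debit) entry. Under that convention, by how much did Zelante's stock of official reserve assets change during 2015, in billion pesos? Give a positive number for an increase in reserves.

55.5

Official reserve transactions balance = -((-2056.9) + (-225.1) + 2337.5) = -55.5
An accumulation of reserves is recorded as a debit (negative entry), so the change in the stock of reserves is the negative of that balance.
Change in official reserves = -(-55.5) = 55.5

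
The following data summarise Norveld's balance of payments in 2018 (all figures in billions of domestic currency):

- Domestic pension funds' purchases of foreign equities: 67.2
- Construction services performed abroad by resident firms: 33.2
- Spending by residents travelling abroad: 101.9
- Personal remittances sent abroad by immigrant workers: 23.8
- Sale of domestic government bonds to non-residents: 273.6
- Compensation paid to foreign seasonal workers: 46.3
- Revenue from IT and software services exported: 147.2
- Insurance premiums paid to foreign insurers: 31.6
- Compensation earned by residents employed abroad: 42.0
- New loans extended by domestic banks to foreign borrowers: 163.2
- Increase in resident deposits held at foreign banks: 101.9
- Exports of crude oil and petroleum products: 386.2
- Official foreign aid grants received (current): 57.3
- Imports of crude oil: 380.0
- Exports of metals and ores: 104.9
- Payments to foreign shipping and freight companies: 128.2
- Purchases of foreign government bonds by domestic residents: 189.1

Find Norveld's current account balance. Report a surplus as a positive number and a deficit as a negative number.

59.0

Goods: -380.0 + 104.9 + 386.2 = 111.1
Services: -101.9 + 147.2 - 31.6 - 128.2 + 33.2 = -81.3
Primary income: 42.0 - 46.3 = -4.3
Secondary income: -23.8 + 57.3 = 33.5
Current account = 111.1 + (-81.3) + (-4.3) + 33.5 = 59.0
(Excluded from the current account — financial account: domestic pension funds' purchases of foreign equities 67.2, sale of domestic government bonds to non-residents 273.6, new loans extended by domestic banks to foreign borrowers 163.2, increase in resident deposits held at foreign banks 101.9, purchases of foreign government bonds by domestic residents 189.1.)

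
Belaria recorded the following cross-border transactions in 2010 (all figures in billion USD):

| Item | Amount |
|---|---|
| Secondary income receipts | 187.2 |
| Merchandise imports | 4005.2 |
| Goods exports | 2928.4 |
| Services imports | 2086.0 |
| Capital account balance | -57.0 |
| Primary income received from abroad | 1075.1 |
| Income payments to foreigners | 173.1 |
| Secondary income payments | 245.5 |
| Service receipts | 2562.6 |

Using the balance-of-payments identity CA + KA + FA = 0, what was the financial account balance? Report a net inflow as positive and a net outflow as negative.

-186.5

Goods balance = 2928.4 - 4005.2 = -1076.8
Services balance = 2562.6 - 2086.0 = 476.6
Trade balance (goods + services) = -1076.8 + 476.6 = -600.2
Net primary income = 1075.1 - 173.1 = 902.0
Net secondary income = 187.2 - 245.5 = -58.3
Current account = -600.2 + 902.0 + (-58.3) = 243.5
Financial account = -(243.5 + (-57.0)) = -186.5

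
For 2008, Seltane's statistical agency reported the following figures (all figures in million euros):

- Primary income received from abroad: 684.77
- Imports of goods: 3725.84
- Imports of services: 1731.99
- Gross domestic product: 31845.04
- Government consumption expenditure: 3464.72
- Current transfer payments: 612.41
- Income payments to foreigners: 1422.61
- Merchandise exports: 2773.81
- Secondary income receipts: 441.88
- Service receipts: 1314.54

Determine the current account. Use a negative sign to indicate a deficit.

-2277.85

Goods balance = 2773.81 - 3725.84 = -952.03
Services balance = 1314.54 - 1731.99 = -417.45
Trade balance (goods + services) = -952.03 + (-417.45) = -1369.48
Net primary income = 684.77 - 1422.61 = -737.84
Net secondary income = 441.88 - 612.41 = -170.53
Current account = -1369.48 + (-737.84) + (-170.53) = -2277.85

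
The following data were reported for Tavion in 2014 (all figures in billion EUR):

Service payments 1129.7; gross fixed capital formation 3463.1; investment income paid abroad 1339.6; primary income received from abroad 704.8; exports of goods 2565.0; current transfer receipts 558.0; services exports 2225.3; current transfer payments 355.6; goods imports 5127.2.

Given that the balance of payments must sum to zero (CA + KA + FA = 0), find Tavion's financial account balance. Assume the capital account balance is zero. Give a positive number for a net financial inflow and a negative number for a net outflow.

Goods balance = 2565.0 - 5127.2 = -2562.2
Services balance = 2225.3 - 1129.7 = 1095.6
Trade balance (goods + services) = -2562.2 + 1095.6 = -1466.6
Net primary income = 704.8 - 1339.6 = -634.8
Net secondary income = 558.0 - 355.6 = 202.4
Current account = -1466.6 + (-634.8) + 202.4 = -1899.0
Financial account = -(-1899.0) = 1899.0

1899.0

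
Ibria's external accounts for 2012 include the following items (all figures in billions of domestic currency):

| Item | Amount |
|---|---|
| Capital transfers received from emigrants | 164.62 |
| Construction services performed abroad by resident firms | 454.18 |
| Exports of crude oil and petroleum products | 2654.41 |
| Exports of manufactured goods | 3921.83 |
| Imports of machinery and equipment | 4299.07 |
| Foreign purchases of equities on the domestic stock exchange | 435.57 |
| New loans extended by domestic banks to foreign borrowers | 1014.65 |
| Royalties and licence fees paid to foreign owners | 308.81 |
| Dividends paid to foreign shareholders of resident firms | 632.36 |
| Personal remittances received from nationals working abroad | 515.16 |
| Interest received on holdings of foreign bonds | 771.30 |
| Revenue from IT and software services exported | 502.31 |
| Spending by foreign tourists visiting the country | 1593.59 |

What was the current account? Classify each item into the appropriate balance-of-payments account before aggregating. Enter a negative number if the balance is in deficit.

5172.54

Goods: -4299.07 + 2654.41 + 3921.83 = 2277.17
Services: 454.18 + 1593.59 + 502.31 - 308.81 = 2241.27
Primary income: -632.36 + 771.30 = 138.94
Secondary income: 515.16
Current account = 2277.17 + 2241.27 + 138.94 + 515.16 = 5172.54
(Excluded from the current account — capital account: capital transfers received from emigrants 164.62; financial account: foreign purchases of equities on the domestic stock exchange 435.57, new loans extended by domestic banks to foreign borrowers 1014.65.)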